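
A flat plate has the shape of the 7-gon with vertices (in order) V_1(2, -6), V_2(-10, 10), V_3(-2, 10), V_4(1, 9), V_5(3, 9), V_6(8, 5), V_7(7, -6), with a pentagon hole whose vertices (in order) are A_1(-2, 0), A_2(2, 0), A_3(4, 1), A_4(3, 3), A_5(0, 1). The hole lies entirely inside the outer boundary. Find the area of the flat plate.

160

Outer boundary:
V_1→V_2: (2)(10) − (-10)(-6) = -40
V_2→V_3: (-10)(10) − (-2)(10) = -80
V_3→V_4: (-2)(9) − (1)(10) = -28
V_4→V_5: (1)(9) − (3)(9) = -18
V_5→V_6: (3)(5) − (8)(9) = -57
V_6→V_7: (8)(-6) − (7)(5) = -83
V_7→V_1: (7)(-6) − (2)(-6) = -30
Σ = -336
Area = |Σ|/2 = 168.
Hole:
Σ = (0) + (2) + (9) + (3) + (2) = 16
Area = |Σ|/2 = 8.
Net area = 168 − 8 = 160.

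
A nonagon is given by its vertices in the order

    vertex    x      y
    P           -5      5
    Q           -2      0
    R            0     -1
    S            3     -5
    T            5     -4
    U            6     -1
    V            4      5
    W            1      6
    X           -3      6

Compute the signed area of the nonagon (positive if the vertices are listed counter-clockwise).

69.5

Cross-terms: 10, 2, 3, 13, 19, 34, 19, 24, 15  ⇒  Σ = 139
Signed area = Σ/2 = 69.5 (positive ⇒ counter-clockwise traversal).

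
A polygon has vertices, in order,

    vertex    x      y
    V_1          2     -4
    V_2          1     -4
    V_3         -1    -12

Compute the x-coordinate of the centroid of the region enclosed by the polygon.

2/3

Apply the surveyor's formula. First the cross-terms c_i = x_i·y_{i+1} − x_{i+1}·y_i:
  -4, -16, 28  ⇒  2A = 8, A = 4.
Then Σ (x_i + x_{i+1})·c_i = 16, so x̄ = 16 / (6·4) = 2/3.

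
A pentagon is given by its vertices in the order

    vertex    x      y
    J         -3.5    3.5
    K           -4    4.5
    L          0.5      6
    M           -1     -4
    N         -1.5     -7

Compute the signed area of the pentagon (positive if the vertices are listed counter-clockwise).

Apply the shoelace formula: 2A = Σ (x_i·y_{i+1} − x_{i+1}·y_i), indices taken mod 5.
Cross-terms: -1.75, -26.25, 4, 1, -29.75  ⇒  Σ = -52.75
Signed area = Σ/2 = -26.375 (negative ⇒ clockwise traversal).

-26.375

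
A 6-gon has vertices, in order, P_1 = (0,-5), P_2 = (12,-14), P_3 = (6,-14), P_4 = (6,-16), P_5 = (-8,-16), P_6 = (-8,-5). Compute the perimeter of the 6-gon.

|P_1P_2| = √((12)² + (-9)²) = √225 = 15
|P_2P_3| = √((-6)² + (0)²) = √36 = 6
|P_3P_4| = √((0)² + (-2)²) = √4 = 2
|P_4P_5| = √((-14)² + (0)²) = √196 = 14
|P_5P_6| = √((0)² + (11)²) = √121 = 11
|P_6P_1| = √((8)² + (0)²) = √64 = 8
Perimeter = 15 + 6 + 2 + 14 + 11 + 8 = 56.

56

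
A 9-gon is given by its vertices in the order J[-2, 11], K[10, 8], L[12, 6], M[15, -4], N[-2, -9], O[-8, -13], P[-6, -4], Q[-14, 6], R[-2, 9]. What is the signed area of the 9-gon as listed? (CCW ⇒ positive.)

-372.5

Apply the surveyor's formula: 2A = Σ (x_i·y_{i+1} − x_{i+1}·y_i), indices taken mod 9.
Σ = (-126) + (-36) + (-138) + (-143) + (-46) + (-46) + (-92) + (-114) + (-4) = -745
Signed area = Σ/2 = -372.5 (negative ⇒ clockwise traversal).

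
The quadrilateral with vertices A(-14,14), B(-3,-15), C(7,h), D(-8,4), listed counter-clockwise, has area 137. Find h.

-11

Write out the shoelace sum; only the two edges meeting at C involve h:
2·Area = [((-3)·h − 7·(-15)) + (7·4 − (-8)·h)] + 196
       = 5·h + 329 = 274
⇒ h = -11.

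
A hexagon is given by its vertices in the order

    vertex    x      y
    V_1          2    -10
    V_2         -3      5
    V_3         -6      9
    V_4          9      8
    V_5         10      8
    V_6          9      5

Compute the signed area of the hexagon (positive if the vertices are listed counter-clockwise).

Apply the surveyor's formula: 2A = Σ (x_i·y_{i+1} − x_{i+1}·y_i), indices taken mod 6.
Σ = (-20) + (3) + (-129) + (-8) + (-22) + (-100) = -276
Signed area = Σ/2 = -138 (negative ⇒ clockwise traversal).

-138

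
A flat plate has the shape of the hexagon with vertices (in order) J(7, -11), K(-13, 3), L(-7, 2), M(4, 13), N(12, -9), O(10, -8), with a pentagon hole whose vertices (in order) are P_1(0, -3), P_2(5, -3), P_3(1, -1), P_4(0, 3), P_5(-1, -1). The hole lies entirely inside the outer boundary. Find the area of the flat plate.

Outer boundary:
Apply the surveyor's formula: 2A = Σ (x_i·y_{i+1} − x_{i+1}·y_i), indices taken mod 6.
Σ = (-122) + (-5) + (-99) + (-192) + (-6) + (-54) = -478
Area = |Σ|/2 = 239.
Hole:
Cross-terms: 15, -2, 3, 3, 3  ⇒  Σ = 22
Area = |Σ|/2 = 11.
Net area = 239 − 11 = 228.

228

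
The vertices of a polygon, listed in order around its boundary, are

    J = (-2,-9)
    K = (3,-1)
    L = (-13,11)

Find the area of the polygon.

94

Cross-terms: 29, 20, 139  ⇒  Σ = 188
Area = |Σ|/2 = 94.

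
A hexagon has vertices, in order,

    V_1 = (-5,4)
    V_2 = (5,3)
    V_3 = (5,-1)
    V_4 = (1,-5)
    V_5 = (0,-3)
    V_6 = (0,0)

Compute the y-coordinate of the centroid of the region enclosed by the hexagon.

39/82

Apply the shoelace formula. First the cross-terms c_i = x_i·y_{i+1} − x_{i+1}·y_i:
  -35, -20, -24, -3, 0, 0  ⇒  2A = -82, A = -41.
Then Σ (y_i + y_{i+1})·c_i = -117, so ȳ = -117 / (6·(-41)) = 39/82.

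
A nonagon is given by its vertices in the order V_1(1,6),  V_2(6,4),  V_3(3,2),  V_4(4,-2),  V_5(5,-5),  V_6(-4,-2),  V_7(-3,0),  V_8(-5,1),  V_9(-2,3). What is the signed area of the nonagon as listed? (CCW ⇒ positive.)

-61.5

V_1→V_2: (1)(4) − (6)(6) = -32
V_2→V_3: (6)(2) − (3)(4) = 0
V_3→V_4: (3)(-2) − (4)(2) = -14
V_4→V_5: (4)(-5) − (5)(-2) = -10
V_5→V_6: (5)(-2) − (-4)(-5) = -30
V_6→V_7: (-4)(0) − (-3)(-2) = -6
V_7→V_8: (-3)(1) − (-5)(0) = -3
V_8→V_9: (-5)(3) − (-2)(1) = -13
V_9→V_1: (-2)(6) − (1)(3) = -15
Σ = -123
Signed area = Σ/2 = -61.5 (negative ⇒ clockwise traversal).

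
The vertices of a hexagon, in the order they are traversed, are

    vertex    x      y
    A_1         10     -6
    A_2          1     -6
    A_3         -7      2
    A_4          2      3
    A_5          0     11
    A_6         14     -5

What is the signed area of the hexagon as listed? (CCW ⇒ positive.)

Apply the surveyor's formula: 2A = Σ (x_i·y_{i+1} − x_{i+1}·y_i), indices taken mod 6.
Σ = (-54) + (-40) + (-25) + (22) + (-154) + (-34) = -285
Signed area = Σ/2 = -142.5 (negative ⇒ clockwise traversal).

-142.5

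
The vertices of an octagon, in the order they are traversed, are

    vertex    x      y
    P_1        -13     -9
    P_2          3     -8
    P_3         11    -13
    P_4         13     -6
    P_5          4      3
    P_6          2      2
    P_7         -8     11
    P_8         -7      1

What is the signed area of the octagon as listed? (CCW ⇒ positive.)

265.5

Apply the shoelace (surveyor's) formula: 2A = Σ (x_i·y_{i+1} − x_{i+1}·y_i), indices taken mod 8.
P_1→P_2: (-13)(-8) − (3)(-9) = 131
P_2→P_3: (3)(-13) − (11)(-8) = 49
P_3→P_4: (11)(-6) − (13)(-13) = 103
P_4→P_5: (13)(3) − (4)(-6) = 63
P_5→P_6: (4)(2) − (2)(3) = 2
P_6→P_7: (2)(11) − (-8)(2) = 38
P_7→P_8: (-8)(1) − (-7)(11) = 69
P_8→P_1: (-7)(-9) − (-13)(1) = 76
Σ = 531
Signed area = Σ/2 = 265.5 (positive ⇒ counter-clockwise traversal).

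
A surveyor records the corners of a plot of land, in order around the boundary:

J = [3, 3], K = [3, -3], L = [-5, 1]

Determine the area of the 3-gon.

24

J→K: (3)(-3) − (3)(3) = -18
K→L: (3)(1) − (-5)(-3) = -12
L→J: (-5)(3) − (3)(1) = -18
Σ = -48
Area = |Σ|/2 = 24.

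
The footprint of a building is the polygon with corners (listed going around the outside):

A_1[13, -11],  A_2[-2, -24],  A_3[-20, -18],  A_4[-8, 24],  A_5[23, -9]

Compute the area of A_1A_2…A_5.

A_1→A_2: (13)(-24) − (-2)(-11) = -334
A_2→A_3: (-2)(-18) − (-20)(-24) = -444
A_3→A_4: (-20)(24) − (-8)(-18) = -624
A_4→A_5: (-8)(-9) − (23)(24) = -480
A_5→A_1: (23)(-11) − (13)(-9) = -136
Σ = -2018
Area = |Σ|/2 = 1009.

1009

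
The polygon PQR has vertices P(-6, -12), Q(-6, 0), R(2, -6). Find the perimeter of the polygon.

32

|PQ| = √((0)² + (12)²) = √144 = 12
|QR| = √((8)² + (-6)²) = √100 = 10
|RP| = √((-8)² + (-6)²) = √100 = 10
Perimeter = 12 + 10 + 10 = 32.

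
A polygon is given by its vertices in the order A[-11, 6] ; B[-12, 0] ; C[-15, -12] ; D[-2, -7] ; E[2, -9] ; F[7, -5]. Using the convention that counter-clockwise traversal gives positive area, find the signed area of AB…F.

184.5

Cross-terms: 72, 144, 81, 32, 53, -13  ⇒  Σ = 369
Signed area = Σ/2 = 184.5 (positive ⇒ counter-clockwise traversal).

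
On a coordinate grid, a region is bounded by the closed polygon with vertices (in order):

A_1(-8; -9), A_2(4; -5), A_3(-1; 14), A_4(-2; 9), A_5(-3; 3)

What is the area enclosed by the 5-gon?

Σ = (76) + (51) + (19) + (21) + (51) = 218
Area = |Σ|/2 = 109.

109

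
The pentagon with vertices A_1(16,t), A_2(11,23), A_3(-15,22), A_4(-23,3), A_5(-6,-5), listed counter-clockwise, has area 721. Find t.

11

The doubled signed area Σ (x_i y_{i+1} − x_{i+1} y_i) is linear in t.
With t=0 it equals 1629; the coefficient of t is -17 (from the two edges through A_1).
So -17·t + 1629 = 2·721 = 1442 ⇒ t = 11.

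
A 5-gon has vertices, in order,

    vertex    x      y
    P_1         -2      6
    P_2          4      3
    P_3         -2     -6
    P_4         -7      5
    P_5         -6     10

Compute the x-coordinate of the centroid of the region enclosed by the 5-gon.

Apply Gauss's area formula. First the cross-terms c_i = x_i·y_{i+1} − x_{i+1}·y_i:
  -30, -18, -52, -40, -16  ⇒  2A = -156, A = -78.
Then Σ (x_i + x_{i+1})·c_i = 1020, so x̄ = 1020 / (6·(-78)) = -85/39.

-85/39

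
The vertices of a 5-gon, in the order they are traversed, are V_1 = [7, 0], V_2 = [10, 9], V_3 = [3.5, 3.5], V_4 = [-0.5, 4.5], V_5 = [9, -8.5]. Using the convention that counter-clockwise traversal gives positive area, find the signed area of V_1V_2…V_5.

V_1→V_2: (7)(9) − (10)(0) = 63
V_2→V_3: (10)(3.5) − (3.5)(9) = 3.5
V_3→V_4: (3.5)(4.5) − (-0.5)(3.5) = 17.5
V_4→V_5: (-0.5)(-8.5) − (9)(4.5) = -36.25
V_5→V_1: (9)(0) − (7)(-8.5) = 59.5
Σ = 107.25
Signed area = Σ/2 = 53.625 (positive ⇒ counter-clockwise traversal).

53.625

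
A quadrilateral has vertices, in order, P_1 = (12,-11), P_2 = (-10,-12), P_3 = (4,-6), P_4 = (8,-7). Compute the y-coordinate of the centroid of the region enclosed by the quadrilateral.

Apply the shoelace formula. First the cross-terms c_i = x_i·y_{i+1} − x_{i+1}·y_i:
  -254, 108, 20, -4  ⇒  2A = -130, A = -65.
Then Σ (y_i + y_{i+1})·c_i = 3710, so ȳ = 3710 / (6·(-65)) = -371/39.

-371/39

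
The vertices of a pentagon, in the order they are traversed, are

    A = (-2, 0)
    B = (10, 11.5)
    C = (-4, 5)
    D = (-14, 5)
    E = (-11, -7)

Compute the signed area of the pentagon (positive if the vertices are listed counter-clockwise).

131

Apply Gauss's area formula: 2A = Σ (x_i·y_{i+1} − x_{i+1}·y_i), indices taken mod 5.
A→B: (-2)(11.5) − (10)(0) = -23
B→C: (10)(5) − (-4)(11.5) = 96
C→D: (-4)(5) − (-14)(5) = 50
D→E: (-14)(-7) − (-11)(5) = 153
E→A: (-11)(0) − (-2)(-7) = -14
Σ = 262
Signed area = Σ/2 = 131 (positive ⇒ counter-clockwise traversal).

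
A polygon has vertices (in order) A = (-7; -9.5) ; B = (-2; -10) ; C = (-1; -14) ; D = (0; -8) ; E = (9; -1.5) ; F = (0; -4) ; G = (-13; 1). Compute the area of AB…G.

95.75

Apply the shoelace (surveyor's) formula: 2A = Σ (x_i·y_{i+1} − x_{i+1}·y_i), indices taken mod 7.
Cross-terms: 51, 18, 8, 72, -36, -52, 130.5  ⇒  Σ = 191.5
Area = |Σ|/2 = 95.75.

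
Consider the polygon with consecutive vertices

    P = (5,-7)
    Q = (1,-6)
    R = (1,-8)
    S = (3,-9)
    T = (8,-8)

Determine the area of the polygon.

11

Σ = (-23) + (-2) + (15) + (48) + (-16) = 22
Area = |Σ|/2 = 11.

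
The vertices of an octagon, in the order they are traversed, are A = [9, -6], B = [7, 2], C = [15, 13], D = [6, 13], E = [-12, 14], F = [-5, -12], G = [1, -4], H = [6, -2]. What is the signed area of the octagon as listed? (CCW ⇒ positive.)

364

Apply the surveyor's formula: 2A = Σ (x_i·y_{i+1} − x_{i+1}·y_i), indices taken mod 8.
Σ = (60) + (61) + (117) + (240) + (214) + (32) + (22) + (-18) = 728
Signed area = Σ/2 = 364 (positive ⇒ counter-clockwise traversal).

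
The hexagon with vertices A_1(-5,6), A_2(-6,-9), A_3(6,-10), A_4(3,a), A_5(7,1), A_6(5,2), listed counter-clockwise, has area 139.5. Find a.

-2

The doubled signed area Σ (x_i y_{i+1} − x_{i+1} y_i) is linear in a.
With a=0 it equals 277; the coefficient of a is -1 (from the two edges through A_4).
So -1·a + 277 = 2·139.5 = 279 ⇒ a = -2.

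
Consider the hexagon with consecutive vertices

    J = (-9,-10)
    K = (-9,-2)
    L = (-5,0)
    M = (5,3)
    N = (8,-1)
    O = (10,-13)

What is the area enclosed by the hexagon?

Σ = (-72) + (-10) + (-15) + (-29) + (-94) + (-217) = -437
Area = |Σ|/2 = 218.5.

218.5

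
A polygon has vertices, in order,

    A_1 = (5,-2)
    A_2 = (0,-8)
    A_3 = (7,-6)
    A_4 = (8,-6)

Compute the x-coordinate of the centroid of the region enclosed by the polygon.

116/27

Apply the surveyor's formula. First the cross-terms c_i = x_i·y_{i+1} − x_{i+1}·y_i:
  -40, 56, 6, 14  ⇒  2A = 36, A = 18.
Then Σ (x_i + x_{i+1})·c_i = 464, so x̄ = 464 / (6·18) = 116/27.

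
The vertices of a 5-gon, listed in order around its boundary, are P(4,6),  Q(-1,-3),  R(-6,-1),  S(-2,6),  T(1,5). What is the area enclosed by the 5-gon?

Σ = (-6) + (-17) + (-38) + (-16) + (-14) = -91
Area = |Σ|/2 = 45.5.

45.5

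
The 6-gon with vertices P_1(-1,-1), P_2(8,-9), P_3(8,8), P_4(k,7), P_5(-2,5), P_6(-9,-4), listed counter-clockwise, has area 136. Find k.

The doubled signed area Σ (x_i y_{i+1} − x_{i+1} y_i) is linear in k.
With k=0 it equals 281; the coefficient of k is -3 (from the two edges through P_4).
So -3·k + 281 = 2·136 = 272 ⇒ k = 3.

3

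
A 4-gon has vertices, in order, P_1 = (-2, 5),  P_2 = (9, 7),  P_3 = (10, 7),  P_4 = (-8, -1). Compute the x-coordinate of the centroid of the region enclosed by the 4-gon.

17/93

Apply the shoelace formula. First the cross-terms c_i = x_i·y_{i+1} − x_{i+1}·y_i:
  -59, -7, 46, -42  ⇒  2A = -62, A = -31.
Then Σ (x_i + x_{i+1})·c_i = -34, so x̄ = -34 / (6·(-31)) = 17/93.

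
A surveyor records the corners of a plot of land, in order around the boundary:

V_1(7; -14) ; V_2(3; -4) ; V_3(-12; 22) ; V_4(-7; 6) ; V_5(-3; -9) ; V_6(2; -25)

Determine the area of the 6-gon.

217.5

Cross-terms: 14, 18, 82, 81, 93, 147  ⇒  Σ = 435
Area = |Σ|/2 = 217.5.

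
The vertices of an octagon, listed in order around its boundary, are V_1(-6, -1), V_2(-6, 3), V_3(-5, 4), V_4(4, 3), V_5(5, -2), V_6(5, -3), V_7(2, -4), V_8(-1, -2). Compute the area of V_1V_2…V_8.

62.5

Apply the shoelace formula: 2A = Σ (x_i·y_{i+1} − x_{i+1}·y_i), indices taken mod 8.
Σ = (-24) + (-9) + (-31) + (-23) + (-5) + (-14) + (-8) + (-11) = -125
Area = |Σ|/2 = 62.5.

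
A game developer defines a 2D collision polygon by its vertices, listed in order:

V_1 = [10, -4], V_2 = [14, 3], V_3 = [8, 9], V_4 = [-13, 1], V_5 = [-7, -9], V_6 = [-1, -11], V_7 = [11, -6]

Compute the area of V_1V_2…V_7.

324

Apply the shoelace (surveyor's) formula: 2A = Σ (x_i·y_{i+1} − x_{i+1}·y_i), indices taken mod 7.
Σ = (86) + (102) + (125) + (124) + (68) + (127) + (16) = 648
Area = |Σ|/2 = 324.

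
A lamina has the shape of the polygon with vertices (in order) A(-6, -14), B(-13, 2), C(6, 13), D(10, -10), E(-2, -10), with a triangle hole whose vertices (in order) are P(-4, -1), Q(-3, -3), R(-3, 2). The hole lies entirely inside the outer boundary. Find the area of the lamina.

356

Outer boundary:
Σ = (-194) + (-181) + (-190) + (-120) + (-32) = -717
Area = |Σ|/2 = 358.5.
Hole:
Σ = (9) + (-15) + (11) = 5
Area = |Σ|/2 = 2.5.
Net area = 358.5 − 2.5 = 356.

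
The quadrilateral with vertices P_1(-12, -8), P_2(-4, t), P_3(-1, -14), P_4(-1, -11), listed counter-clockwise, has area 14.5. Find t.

-12

Write out the shoelace sum; only the two edges meeting at P_2 involve t:
2·Area = [((-12)·t − (-4)·(-8)) + ((-4)·(-14) − (-1)·t)] + -127
       = -11·t + -103 = 29
⇒ t = -12.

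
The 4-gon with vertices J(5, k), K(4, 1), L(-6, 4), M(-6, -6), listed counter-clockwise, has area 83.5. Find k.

-5

Write out the shoelace sum; only the two edges meeting at J involve k:
2·Area = [((-6)·k − 5·(-6)) + (5·1 − 4·k)] + 82
       = -10·k + 117 = 167
⇒ k = -5.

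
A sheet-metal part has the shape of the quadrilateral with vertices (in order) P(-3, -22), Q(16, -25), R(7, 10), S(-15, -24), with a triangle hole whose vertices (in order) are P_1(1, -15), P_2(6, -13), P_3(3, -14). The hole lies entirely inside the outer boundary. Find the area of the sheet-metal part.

Outer boundary:
Apply the shoelace (surveyor's) formula: 2A = Σ (x_i·y_{i+1} − x_{i+1}·y_i), indices taken mod 4.
Σ = (427) + (335) + (-18) + (258) = 1002
Area = |Σ|/2 = 501.
Hole:
P_1→P_2: (1)(-13) − (6)(-15) = 77
P_2→P_3: (6)(-14) − (3)(-13) = -45
P_3→P_1: (3)(-15) − (1)(-14) = -31
Σ = 1
Area = |Σ|/2 = 0.5.
Net area = 501 − 0.5 = 500.5.

500.5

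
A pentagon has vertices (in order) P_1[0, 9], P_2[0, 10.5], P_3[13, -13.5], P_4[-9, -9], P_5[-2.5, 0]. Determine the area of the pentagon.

210

P_1→P_2: (0)(10.5) − (0)(9) = 0
P_2→P_3: (0)(-13.5) − (13)(10.5) = -136.5
P_3→P_4: (13)(-9) − (-9)(-13.5) = -238.5
P_4→P_5: (-9)(0) − (-2.5)(-9) = -22.5
P_5→P_1: (-2.5)(9) − (0)(0) = -22.5
Σ = -420
Area = |Σ|/2 = 210.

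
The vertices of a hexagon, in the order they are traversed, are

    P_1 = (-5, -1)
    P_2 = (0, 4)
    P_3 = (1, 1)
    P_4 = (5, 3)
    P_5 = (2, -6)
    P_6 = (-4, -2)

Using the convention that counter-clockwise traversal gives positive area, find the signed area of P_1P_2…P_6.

Apply the shoelace formula: 2A = Σ (x_i·y_{i+1} − x_{i+1}·y_i), indices taken mod 6.
Σ = (-20) + (-4) + (-2) + (-36) + (-28) + (-6) = -96
Signed area = Σ/2 = -48 (negative ⇒ clockwise traversal).

-48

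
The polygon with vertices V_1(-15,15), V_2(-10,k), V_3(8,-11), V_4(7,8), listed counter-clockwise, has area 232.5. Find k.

Write out the shoelace sum; only the two edges meeting at V_2 involve k:
2·Area = [((-15)·k − (-10)·15) + ((-10)·(-11) − 8·k)] + 366
       = -23·k + 626 = 465
⇒ k = 7.

7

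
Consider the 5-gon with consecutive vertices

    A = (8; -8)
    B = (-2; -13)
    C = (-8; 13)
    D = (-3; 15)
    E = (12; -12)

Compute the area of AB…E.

237.5

Apply the shoelace formula: 2A = Σ (x_i·y_{i+1} − x_{i+1}·y_i), indices taken mod 5.
Σ = (-120) + (-130) + (-81) + (-144) + (0) = -475
Area = |Σ|/2 = 237.5.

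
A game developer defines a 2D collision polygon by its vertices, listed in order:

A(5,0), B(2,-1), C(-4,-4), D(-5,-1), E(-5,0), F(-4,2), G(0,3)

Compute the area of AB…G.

A→B: (5)(-1) − (2)(0) = -5
B→C: (2)(-4) − (-4)(-1) = -12
C→D: (-4)(-1) − (-5)(-4) = -16
D→E: (-5)(0) − (-5)(-1) = -5
E→F: (-5)(2) − (-4)(0) = -10
F→G: (-4)(3) − (0)(2) = -12
G→A: (0)(0) − (5)(3) = -15
Σ = -75
Area = |Σ|/2 = 37.5.

37.5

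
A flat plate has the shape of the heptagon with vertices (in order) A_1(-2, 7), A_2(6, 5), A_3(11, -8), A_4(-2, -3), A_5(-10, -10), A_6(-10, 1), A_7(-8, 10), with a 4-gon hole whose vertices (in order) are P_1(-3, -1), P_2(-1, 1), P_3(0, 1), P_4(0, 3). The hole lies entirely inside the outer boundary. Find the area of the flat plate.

Outer boundary:
Apply the shoelace (surveyor's) formula: 2A = Σ (x_i·y_{i+1} − x_{i+1}·y_i), indices taken mod 7.
Σ = (-52) + (-103) + (-49) + (-10) + (-110) + (-92) + (-36) = -452
Area = |Σ|/2 = 226.
Hole:
Apply the shoelace (surveyor's) formula: 2A = Σ (x_i·y_{i+1} − x_{i+1}·y_i), indices taken mod 4.
Σ = (-4) + (-1) + (0) + (9) = 4
Area = |Σ|/2 = 2.
Net area = 226 − 2 = 224.

224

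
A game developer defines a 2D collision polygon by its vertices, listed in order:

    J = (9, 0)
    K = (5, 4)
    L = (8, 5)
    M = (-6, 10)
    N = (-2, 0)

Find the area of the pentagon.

79.5

Σ = (36) + (-7) + (110) + (20) + (0) = 159
Area = |Σ|/2 = 79.5.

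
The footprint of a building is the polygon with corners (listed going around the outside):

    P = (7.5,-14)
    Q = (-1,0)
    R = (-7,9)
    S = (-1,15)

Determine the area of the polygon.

108.75

Σ = (-14) + (-9) + (-96) + (-98.5) = -217.5
Area = |Σ|/2 = 108.75.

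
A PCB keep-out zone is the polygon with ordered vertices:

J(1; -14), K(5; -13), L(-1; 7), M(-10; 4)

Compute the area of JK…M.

140.5

Apply Gauss's area formula: 2A = Σ (x_i·y_{i+1} − x_{i+1}·y_i), indices taken mod 4.
Cross-terms: 57, 22, 66, 136  ⇒  Σ = 281
Area = |Σ|/2 = 140.5.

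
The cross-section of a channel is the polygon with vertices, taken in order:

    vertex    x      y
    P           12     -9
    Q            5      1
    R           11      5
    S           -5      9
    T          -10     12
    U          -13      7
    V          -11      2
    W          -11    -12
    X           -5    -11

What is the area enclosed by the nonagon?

377

Apply Gauss's area formula: 2A = Σ (x_i·y_{i+1} − x_{i+1}·y_i), indices taken mod 9.
Σ = (57) + (14) + (124) + (30) + (86) + (51) + (154) + (61) + (177) = 754
Area = |Σ|/2 = 377.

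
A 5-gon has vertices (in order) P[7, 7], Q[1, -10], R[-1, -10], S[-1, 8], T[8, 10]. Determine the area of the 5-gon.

101.5

Apply the shoelace formula: 2A = Σ (x_i·y_{i+1} − x_{i+1}·y_i), indices taken mod 5.
Σ = (-77) + (-20) + (-18) + (-74) + (-14) = -203
Area = |Σ|/2 = 101.5.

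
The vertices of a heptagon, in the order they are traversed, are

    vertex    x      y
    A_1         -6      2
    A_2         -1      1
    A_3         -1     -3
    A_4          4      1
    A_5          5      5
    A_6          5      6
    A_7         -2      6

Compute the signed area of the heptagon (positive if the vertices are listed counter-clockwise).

Apply the shoelace formula: 2A = Σ (x_i·y_{i+1} − x_{i+1}·y_i), indices taken mod 7.
Cross-terms: -4, 4, 11, 15, 5, 42, 32  ⇒  Σ = 105
Signed area = Σ/2 = 52.5 (positive ⇒ counter-clockwise traversal).

52.5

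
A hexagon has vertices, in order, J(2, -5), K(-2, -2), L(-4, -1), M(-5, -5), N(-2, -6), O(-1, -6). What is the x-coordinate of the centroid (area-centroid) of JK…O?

Apply the shoelace (surveyor's) formula. First the cross-terms c_i = x_i·y_{i+1} − x_{i+1}·y_i:
  -14, -6, 15, 20, 6, 17  ⇒  2A = 38, A = 19.
Then Σ (x_i + x_{i+1})·c_i = -240, so x̄ = -240 / (6·19) = -40/19.

-40/19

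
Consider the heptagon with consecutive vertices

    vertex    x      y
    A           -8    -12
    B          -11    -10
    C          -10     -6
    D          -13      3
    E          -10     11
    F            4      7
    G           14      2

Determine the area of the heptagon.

Apply Gauss's area formula: 2A = Σ (x_i·y_{i+1} − x_{i+1}·y_i), indices taken mod 7.
Σ = (-52) + (-34) + (-108) + (-113) + (-114) + (-90) + (-152) = -663
Area = |Σ|/2 = 331.5.

331.5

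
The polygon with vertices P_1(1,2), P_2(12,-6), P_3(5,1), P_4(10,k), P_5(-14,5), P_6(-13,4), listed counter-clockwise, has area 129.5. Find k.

The doubled signed area Σ (x_i y_{i+1} − x_{i+1} y_i) is linear in k.
With k=0 it equals 31; the coefficient of k is 19 (from the two edges through P_4).
So 19·k + 31 = 2·129.5 = 259 ⇒ k = 12.

12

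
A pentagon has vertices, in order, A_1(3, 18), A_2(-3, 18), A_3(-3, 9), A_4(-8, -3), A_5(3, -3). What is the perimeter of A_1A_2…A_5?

60

|A_1A_2| = √((-6)² + (0)²) = √36 = 6
|A_2A_3| = √((0)² + (-9)²) = √81 = 9
|A_3A_4| = √((-5)² + (-12)²) = √169 = 13
|A_4A_5| = √((11)² + (0)²) = √121 = 11
|A_5A_1| = √((0)² + (21)²) = √441 = 21
Perimeter = 6 + 9 + 13 + 11 + 21 = 60.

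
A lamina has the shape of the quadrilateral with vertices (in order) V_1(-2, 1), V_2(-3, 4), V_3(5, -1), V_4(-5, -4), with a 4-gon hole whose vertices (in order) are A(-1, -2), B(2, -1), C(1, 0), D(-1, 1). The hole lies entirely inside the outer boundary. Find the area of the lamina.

25

Outer boundary:
Apply the shoelace formula: 2A = Σ (x_i·y_{i+1} − x_{i+1}·y_i), indices taken mod 4.
Σ = (-5) + (-17) + (-25) + (-13) = -60
Area = |Σ|/2 = 30.
Hole:
Apply the surveyor's formula: 2A = Σ (x_i·y_{i+1} − x_{i+1}·y_i), indices taken mod 4.
A→B: (-1)(-1) − (2)(-2) = 5
B→C: (2)(0) − (1)(-1) = 1
C→D: (1)(1) − (-1)(0) = 1
D→A: (-1)(-2) − (-1)(1) = 3
Σ = 10
Area = |Σ|/2 = 5.
Net area = 30 − 5 = 25.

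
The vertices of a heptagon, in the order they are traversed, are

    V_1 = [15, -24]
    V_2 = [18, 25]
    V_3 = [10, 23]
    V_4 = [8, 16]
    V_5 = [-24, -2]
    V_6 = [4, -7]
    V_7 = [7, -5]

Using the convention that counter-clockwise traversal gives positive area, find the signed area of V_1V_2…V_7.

Σ = (807) + (164) + (-24) + (368) + (176) + (29) + (-93) = 1427
Signed area = Σ/2 = 713.5 (positive ⇒ counter-clockwise traversal).

713.5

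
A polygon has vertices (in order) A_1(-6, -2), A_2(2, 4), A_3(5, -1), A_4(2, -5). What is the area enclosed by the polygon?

Apply the surveyor's formula: 2A = Σ (x_i·y_{i+1} − x_{i+1}·y_i), indices taken mod 4.
Σ = (-20) + (-22) + (-23) + (-34) = -99
Area = |Σ|/2 = 49.5.

49.5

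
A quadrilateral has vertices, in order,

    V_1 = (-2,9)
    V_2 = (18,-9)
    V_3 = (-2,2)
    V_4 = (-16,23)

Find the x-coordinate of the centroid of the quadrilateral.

0

Apply the shoelace (surveyor's) formula. First the cross-terms c_i = x_i·y_{i+1} − x_{i+1}·y_i:
  -144, 18, -14, -98  ⇒  2A = -238, A = -119.
Then Σ (x_i + x_{i+1})·c_i = 0, so x̄ = 0 / (6·(-119)) = 0.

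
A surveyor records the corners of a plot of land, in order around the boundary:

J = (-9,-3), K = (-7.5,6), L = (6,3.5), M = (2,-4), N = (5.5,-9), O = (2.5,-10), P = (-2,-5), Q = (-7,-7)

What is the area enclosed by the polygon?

J→K: (-9)(6) − (-7.5)(-3) = -76.5
K→L: (-7.5)(3.5) − (6)(6) = -62.25
L→M: (6)(-4) − (2)(3.5) = -31
M→N: (2)(-9) − (5.5)(-4) = 4
N→O: (5.5)(-10) − (2.5)(-9) = -32.5
O→P: (2.5)(-5) − (-2)(-10) = -32.5
P→Q: (-2)(-7) − (-7)(-5) = -21
Q→J: (-7)(-3) − (-9)(-7) = -42
Σ = -293.75
Area = |Σ|/2 = 146.875.

146.875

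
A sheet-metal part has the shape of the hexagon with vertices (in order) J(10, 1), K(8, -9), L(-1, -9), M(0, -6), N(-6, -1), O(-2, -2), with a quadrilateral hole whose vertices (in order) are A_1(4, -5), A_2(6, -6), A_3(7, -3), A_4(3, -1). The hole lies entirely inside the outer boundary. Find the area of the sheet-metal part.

80

Outer boundary:
Cross-terms: -98, -81, 6, -36, 10, 18  ⇒  Σ = -181
Area = |Σ|/2 = 90.5.
Hole:
Apply the shoelace (surveyor's) formula: 2A = Σ (x_i·y_{i+1} − x_{i+1}·y_i), indices taken mod 4.
Cross-terms: 6, 24, 2, -11  ⇒  Σ = 21
Area = |Σ|/2 = 10.5.
Net area = 90.5 − 10.5 = 80.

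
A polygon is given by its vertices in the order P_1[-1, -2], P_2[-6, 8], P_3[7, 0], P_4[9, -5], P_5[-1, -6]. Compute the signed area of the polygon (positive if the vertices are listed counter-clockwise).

Cross-terms: -20, -56, -35, -59, -4  ⇒  Σ = -174
Signed area = Σ/2 = -87 (negative ⇒ clockwise traversal).

-87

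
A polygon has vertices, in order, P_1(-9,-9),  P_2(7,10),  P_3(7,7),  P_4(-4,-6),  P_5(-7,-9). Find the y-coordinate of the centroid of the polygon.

-8/129

Apply the shoelace (surveyor's) formula. First the cross-terms c_i = x_i·y_{i+1} − x_{i+1}·y_i:
  -27, -21, -14, -6, -18  ⇒  2A = -86, A = -43.
Then Σ (y_i + y_{i+1})·c_i = 16, so ȳ = 16 / (6·(-43)) = -8/129.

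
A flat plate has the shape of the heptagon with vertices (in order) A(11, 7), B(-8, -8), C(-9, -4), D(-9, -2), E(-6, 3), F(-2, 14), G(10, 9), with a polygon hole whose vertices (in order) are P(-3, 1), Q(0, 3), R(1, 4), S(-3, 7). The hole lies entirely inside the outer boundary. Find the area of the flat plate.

Outer boundary:
Apply Gauss's area formula: 2A = Σ (x_i·y_{i+1} − x_{i+1}·y_i), indices taken mod 7.
Cross-terms: -32, -40, -18, -39, -78, -158, -29  ⇒  Σ = -394
Area = |Σ|/2 = 197.
Hole:
Apply Gauss's area formula: 2A = Σ (x_i·y_{i+1} − x_{i+1}·y_i), indices taken mod 4.
P→Q: (-3)(3) − (0)(1) = -9
Q→R: (0)(4) − (1)(3) = -3
R→S: (1)(7) − (-3)(4) = 19
S→P: (-3)(1) − (-3)(7) = 18
Σ = 25
Area = |Σ|/2 = 12.5.
Net area = 197 − 12.5 = 184.5.

184.5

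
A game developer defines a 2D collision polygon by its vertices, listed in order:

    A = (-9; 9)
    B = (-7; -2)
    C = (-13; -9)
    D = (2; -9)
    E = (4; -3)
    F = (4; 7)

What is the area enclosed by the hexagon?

211

Apply Gauss's area formula: 2A = Σ (x_i·y_{i+1} − x_{i+1}·y_i), indices taken mod 6.
A→B: (-9)(-2) − (-7)(9) = 81
B→C: (-7)(-9) − (-13)(-2) = 37
C→D: (-13)(-9) − (2)(-9) = 135
D→E: (2)(-3) − (4)(-9) = 30
E→F: (4)(7) − (4)(-3) = 40
F→A: (4)(9) − (-9)(7) = 99
Σ = 422
Area = |Σ|/2 = 211.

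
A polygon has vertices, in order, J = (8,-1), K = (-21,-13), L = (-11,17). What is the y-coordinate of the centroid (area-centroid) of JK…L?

1

Apply Gauss's area formula. First the cross-terms c_i = x_i·y_{i+1} − x_{i+1}·y_i:
  -125, -500, -125  ⇒  2A = -750, A = -375.
Then Σ (y_i + y_{i+1})·c_i = -2250, so ȳ = -2250 / (6·(-375)) = 1.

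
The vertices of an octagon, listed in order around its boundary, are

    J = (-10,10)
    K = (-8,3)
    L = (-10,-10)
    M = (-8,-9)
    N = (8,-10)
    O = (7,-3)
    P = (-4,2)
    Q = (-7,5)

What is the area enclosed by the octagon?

172

J→K: (-10)(3) − (-8)(10) = 50
K→L: (-8)(-10) − (-10)(3) = 110
L→M: (-10)(-9) − (-8)(-10) = 10
M→N: (-8)(-10) − (8)(-9) = 152
N→O: (8)(-3) − (7)(-10) = 46
O→P: (7)(2) − (-4)(-3) = 2
P→Q: (-4)(5) − (-7)(2) = -6
Q→J: (-7)(10) − (-10)(5) = -20
Σ = 344
Area = |Σ|/2 = 172.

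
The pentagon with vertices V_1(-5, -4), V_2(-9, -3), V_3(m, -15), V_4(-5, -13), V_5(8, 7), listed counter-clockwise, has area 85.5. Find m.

Write out the shoelace sum; only the two edges meeting at V_3 involve m:
2·Area = [((-9)·(-15) − m·(-3)) + (m·(-13) − (-5)·(-15))] + 51
       = -10·m + 111 = 171
⇒ m = -6.

-6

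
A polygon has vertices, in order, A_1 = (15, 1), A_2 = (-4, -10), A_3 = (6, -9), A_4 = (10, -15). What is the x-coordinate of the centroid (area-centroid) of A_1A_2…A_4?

Apply the surveyor's formula. First the cross-terms c_i = x_i·y_{i+1} − x_{i+1}·y_i:
  -146, 96, 0, 235  ⇒  2A = 185, A = 92.5.
Then Σ (x_i + x_{i+1})·c_i = 4461, so x̄ = 4461 / (6·92.5) = 1487/185.

1487/185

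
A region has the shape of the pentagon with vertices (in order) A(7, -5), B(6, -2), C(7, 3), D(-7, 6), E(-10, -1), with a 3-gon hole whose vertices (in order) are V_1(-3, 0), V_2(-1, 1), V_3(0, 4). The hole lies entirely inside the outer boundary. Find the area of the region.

Outer boundary:
Σ = (16) + (32) + (63) + (67) + (57) = 235
Area = |Σ|/2 = 117.5.
Hole:
Σ = (-3) + (-4) + (12) = 5
Area = |Σ|/2 = 2.5.
Net area = 117.5 − 2.5 = 115.

115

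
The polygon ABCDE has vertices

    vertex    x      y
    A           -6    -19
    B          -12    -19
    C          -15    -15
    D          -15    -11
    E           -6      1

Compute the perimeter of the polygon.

50

|AB| = √((-6)² + (0)²) = √36 = 6
|BC| = √((-3)² + (4)²) = √25 = 5
|CD| = √((0)² + (4)²) = √16 = 4
|DE| = √((9)² + (12)²) = √225 = 15
|EA| = √((0)² + (-20)²) = √400 = 20
Perimeter = 6 + 5 + 4 + 15 + 20 = 50.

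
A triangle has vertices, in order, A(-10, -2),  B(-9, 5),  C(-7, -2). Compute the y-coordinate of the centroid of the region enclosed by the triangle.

Apply the shoelace formula. First the cross-terms c_i = x_i·y_{i+1} − x_{i+1}·y_i:
  -68, 53, -6  ⇒  2A = -21, A = -10.5.
Then Σ (y_i + y_{i+1})·c_i = -21, so ȳ = -21 / (6·(-10.5)) = 1/3.

1/3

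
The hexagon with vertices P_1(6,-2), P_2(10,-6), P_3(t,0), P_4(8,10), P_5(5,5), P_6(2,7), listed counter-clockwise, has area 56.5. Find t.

The doubled signed area Σ (x_i y_{i+1} − x_{i+1} y_i) is linear in t.
With t=0 it equals -47; the coefficient of t is 16 (from the two edges through P_3).
So 16·t + -47 = 2·56.5 = 113 ⇒ t = 10.

10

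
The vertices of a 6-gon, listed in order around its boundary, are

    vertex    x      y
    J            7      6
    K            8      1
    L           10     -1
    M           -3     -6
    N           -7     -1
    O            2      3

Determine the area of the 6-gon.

94.5

Apply the surveyor's formula: 2A = Σ (x_i·y_{i+1} − x_{i+1}·y_i), indices taken mod 6.
Σ = (-41) + (-18) + (-63) + (-39) + (-19) + (-9) = -189
Area = |Σ|/2 = 94.5.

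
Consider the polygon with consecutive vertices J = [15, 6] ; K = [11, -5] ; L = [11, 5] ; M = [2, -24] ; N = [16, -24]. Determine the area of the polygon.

Σ = (-141) + (110) + (-274) + (336) + (456) = 487
Area = |Σ|/2 = 243.5.

243.5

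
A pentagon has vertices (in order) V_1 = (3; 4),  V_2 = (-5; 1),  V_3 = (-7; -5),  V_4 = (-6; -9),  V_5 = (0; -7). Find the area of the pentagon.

75.5

Σ = (23) + (32) + (33) + (42) + (21) = 151
Area = |Σ|/2 = 75.5.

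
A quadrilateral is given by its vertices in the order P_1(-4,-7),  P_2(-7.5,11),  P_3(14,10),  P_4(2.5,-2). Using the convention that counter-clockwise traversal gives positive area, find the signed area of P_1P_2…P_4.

Σ = (-96.5) + (-229) + (-53) + (-25.5) = -404
Signed area = Σ/2 = -202 (negative ⇒ clockwise traversal).

-202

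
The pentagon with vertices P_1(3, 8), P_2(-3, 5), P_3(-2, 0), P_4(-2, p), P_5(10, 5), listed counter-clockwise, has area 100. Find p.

-8

The doubled signed area Σ (x_i y_{i+1} − x_{i+1} y_i) is linear in p.
With p=0 it equals 104; the coefficient of p is -12 (from the two edges through P_4).
So -12·p + 104 = 2·100 = 200 ⇒ p = -8.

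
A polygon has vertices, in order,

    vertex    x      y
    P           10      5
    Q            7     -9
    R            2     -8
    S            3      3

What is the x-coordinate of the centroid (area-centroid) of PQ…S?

Apply Gauss's area formula. First the cross-terms c_i = x_i·y_{i+1} − x_{i+1}·y_i:
  -125, -38, 30, -15  ⇒  2A = -148, A = -74.
Then Σ (x_i + x_{i+1})·c_i = -2512, so x̄ = -2512 / (6·(-74)) = 628/111.

628/111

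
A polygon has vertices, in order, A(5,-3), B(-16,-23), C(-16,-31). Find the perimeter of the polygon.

72

|AB| = √((-21)² + (-20)²) = √841 = 29
|BC| = √((0)² + (-8)²) = √64 = 8
|CA| = √((21)² + (28)²) = √1225 = 35
Perimeter = 29 + 8 + 35 = 72.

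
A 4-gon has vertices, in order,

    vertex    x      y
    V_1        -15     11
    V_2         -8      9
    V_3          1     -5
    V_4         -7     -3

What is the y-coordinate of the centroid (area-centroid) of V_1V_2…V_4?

31/11

Apply the shoelace (surveyor's) formula. First the cross-terms c_i = x_i·y_{i+1} − x_{i+1}·y_i:
  -47, 31, -38, -122  ⇒  2A = -176, A = -88.
Then Σ (y_i + y_{i+1})·c_i = -1488, so ȳ = -1488 / (6·(-88)) = 31/11.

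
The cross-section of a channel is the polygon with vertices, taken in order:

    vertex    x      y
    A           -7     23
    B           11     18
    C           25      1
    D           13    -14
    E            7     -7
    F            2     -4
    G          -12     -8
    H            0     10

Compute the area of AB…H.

651

Apply the shoelace (surveyor's) formula: 2A = Σ (x_i·y_{i+1} − x_{i+1}·y_i), indices taken mod 8.
Σ = (-379) + (-439) + (-363) + (7) + (-14) + (-64) + (-120) + (70) = -1302
Area = |Σ|/2 = 651.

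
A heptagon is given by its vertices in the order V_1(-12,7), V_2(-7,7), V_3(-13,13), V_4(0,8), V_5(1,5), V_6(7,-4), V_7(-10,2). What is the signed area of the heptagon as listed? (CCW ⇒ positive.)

-129

Apply Gauss's area formula: 2A = Σ (x_i·y_{i+1} − x_{i+1}·y_i), indices taken mod 7.
Cross-terms: -35, 0, -104, -8, -39, -26, -46  ⇒  Σ = -258
Signed area = Σ/2 = -129 (negative ⇒ clockwise traversal).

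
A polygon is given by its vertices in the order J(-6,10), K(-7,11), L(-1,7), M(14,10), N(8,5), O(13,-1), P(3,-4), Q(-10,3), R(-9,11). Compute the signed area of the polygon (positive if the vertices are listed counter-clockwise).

-206

Apply the surveyor's formula: 2A = Σ (x_i·y_{i+1} − x_{i+1}·y_i), indices taken mod 9.
Σ = (4) + (-38) + (-108) + (-10) + (-73) + (-49) + (-31) + (-83) + (-24) = -412
Signed area = Σ/2 = -206 (negative ⇒ clockwise traversal).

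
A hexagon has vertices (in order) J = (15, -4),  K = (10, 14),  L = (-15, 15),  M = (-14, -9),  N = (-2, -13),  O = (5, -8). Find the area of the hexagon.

Apply the shoelace (surveyor's) formula: 2A = Σ (x_i·y_{i+1} − x_{i+1}·y_i), indices taken mod 6.
J→K: (15)(14) − (10)(-4) = 250
K→L: (10)(15) − (-15)(14) = 360
L→M: (-15)(-9) − (-14)(15) = 345
M→N: (-14)(-13) − (-2)(-9) = 164
N→O: (-2)(-8) − (5)(-13) = 81
O→J: (5)(-4) − (15)(-8) = 100
Σ = 1300
Area = |Σ|/2 = 650.

650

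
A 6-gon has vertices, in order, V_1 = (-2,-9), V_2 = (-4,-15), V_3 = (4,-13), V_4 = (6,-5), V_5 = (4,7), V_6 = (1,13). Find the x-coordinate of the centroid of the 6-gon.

361/216

Apply the shoelace (surveyor's) formula. First the cross-terms c_i = x_i·y_{i+1} − x_{i+1}·y_i:
  -6, 112, 58, 62, 45, 17  ⇒  2A = 288, A = 144.
Then Σ (x_i + x_{i+1})·c_i = 1444, so x̄ = 1444 / (6·144) = 361/216.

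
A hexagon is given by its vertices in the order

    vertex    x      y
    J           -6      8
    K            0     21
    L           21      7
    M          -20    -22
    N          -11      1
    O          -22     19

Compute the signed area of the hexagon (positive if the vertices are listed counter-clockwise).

-700

Σ = (-126) + (-441) + (-322) + (-262) + (-187) + (-62) = -1400
Signed area = Σ/2 = -700 (negative ⇒ clockwise traversal).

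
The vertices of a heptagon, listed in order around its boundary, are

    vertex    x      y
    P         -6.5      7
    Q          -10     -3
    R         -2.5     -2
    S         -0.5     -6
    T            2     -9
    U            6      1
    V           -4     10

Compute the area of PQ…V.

144.75

Apply Gauss's area formula: 2A = Σ (x_i·y_{i+1} − x_{i+1}·y_i), indices taken mod 7.
Cross-terms: 89.5, 12.5, 14, 16.5, 56, 64, 37  ⇒  Σ = 289.5
Area = |Σ|/2 = 144.75.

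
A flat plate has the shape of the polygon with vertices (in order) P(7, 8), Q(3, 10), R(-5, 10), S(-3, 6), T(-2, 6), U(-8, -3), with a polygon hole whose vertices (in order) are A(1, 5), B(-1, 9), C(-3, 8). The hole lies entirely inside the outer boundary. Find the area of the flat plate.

60.5

Outer boundary:
Apply the shoelace (surveyor's) formula: 2A = Σ (x_i·y_{i+1} − x_{i+1}·y_i), indices taken mod 6.
Σ = (46) + (80) + (0) + (-6) + (54) + (-43) = 131
Area = |Σ|/2 = 65.5.
Hole:
Apply the surveyor's formula: 2A = Σ (x_i·y_{i+1} − x_{i+1}·y_i), indices taken mod 3.
A→B: (1)(9) − (-1)(5) = 14
B→C: (-1)(8) − (-3)(9) = 19
C→A: (-3)(5) − (1)(8) = -23
Σ = 10
Area = |Σ|/2 = 5.
Net area = 65.5 − 5 = 60.5.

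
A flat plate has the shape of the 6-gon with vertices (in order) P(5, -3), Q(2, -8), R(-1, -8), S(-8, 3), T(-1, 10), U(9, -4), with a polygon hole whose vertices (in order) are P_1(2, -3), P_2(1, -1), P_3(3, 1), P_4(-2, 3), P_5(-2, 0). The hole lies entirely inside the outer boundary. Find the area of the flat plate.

Outer boundary:
Apply the shoelace formula: 2A = Σ (x_i·y_{i+1} − x_{i+1}·y_i), indices taken mod 6.
Cross-terms: -34, -24, -67, -77, -86, -7  ⇒  Σ = -295
Area = |Σ|/2 = 147.5.
Hole:
P_1→P_2: (2)(-1) − (1)(-3) = 1
P_2→P_3: (1)(1) − (3)(-1) = 4
P_3→P_4: (3)(3) − (-2)(1) = 11
P_4→P_5: (-2)(0) − (-2)(3) = 6
P_5→P_1: (-2)(-3) − (2)(0) = 6
Σ = 28
Area = |Σ|/2 = 14.
Net area = 147.5 − 14 = 133.5.

133.5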